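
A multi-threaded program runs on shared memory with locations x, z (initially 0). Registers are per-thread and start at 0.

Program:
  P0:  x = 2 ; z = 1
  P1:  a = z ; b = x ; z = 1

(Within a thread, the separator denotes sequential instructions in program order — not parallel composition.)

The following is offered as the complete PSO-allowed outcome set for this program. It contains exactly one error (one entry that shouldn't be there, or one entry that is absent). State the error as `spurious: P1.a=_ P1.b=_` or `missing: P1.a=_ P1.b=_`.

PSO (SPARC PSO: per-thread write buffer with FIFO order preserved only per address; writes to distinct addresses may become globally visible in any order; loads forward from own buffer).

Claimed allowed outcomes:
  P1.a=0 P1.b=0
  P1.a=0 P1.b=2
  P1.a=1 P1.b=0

missing: P1.a=1 P1.b=2

outcome vector order: (P1.a,P1.b)
under PSO → 00 02 10 12
PSO∖claimed = {12}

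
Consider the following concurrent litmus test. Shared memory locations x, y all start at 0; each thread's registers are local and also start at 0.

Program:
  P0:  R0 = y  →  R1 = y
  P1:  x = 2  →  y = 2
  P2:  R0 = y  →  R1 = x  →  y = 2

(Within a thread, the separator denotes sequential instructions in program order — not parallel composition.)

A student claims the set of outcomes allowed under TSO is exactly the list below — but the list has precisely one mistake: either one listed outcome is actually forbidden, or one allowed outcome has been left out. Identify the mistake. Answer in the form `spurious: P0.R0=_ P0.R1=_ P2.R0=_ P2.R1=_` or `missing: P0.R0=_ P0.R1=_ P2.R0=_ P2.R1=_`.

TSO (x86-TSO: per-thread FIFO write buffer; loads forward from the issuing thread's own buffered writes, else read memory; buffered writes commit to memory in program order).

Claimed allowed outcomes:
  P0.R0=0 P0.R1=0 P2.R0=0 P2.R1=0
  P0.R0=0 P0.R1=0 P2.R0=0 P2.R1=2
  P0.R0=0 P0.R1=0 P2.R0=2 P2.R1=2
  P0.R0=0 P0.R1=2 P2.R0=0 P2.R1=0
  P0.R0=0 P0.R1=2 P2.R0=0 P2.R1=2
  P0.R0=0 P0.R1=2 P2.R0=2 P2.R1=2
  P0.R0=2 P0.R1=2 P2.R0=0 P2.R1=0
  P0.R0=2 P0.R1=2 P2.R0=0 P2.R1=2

outcome vector order: (P0.R0,P0.R1,P2.R0,P2.R1)
under TSO → 0/0/0/0 0/0/0/2 0/0/2/2 0/2/0/0 0/2/0/2 0/2/2/2 2/2/0/0 2/2/0/2 2/2/2/2
TSO∖claimed = {2/2/2/2}

missing: P0.R0=2 P0.R1=2 P2.R0=2 P2.R1=2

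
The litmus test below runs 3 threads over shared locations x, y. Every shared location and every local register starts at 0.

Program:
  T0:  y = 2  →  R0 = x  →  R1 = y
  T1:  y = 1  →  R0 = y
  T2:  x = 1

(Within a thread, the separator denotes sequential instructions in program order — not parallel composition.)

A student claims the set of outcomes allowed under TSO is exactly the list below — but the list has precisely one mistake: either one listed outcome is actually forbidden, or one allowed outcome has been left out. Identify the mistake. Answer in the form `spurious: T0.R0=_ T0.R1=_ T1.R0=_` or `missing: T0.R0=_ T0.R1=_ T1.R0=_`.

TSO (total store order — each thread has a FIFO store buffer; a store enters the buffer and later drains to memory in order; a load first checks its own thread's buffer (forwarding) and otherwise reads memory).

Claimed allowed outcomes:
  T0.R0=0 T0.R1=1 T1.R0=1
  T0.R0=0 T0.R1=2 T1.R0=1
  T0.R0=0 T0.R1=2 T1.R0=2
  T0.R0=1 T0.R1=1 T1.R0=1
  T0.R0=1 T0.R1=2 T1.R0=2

outcome vector order: (T0.R0,T0.R1,T1.R0)
TSO: 6 outcomes — {0/1/1 0/2/1 0/2/2 1/1/1 1/2/1 1/2/2}
TSO∖claimed = {1/2/1}

missing: T0.R0=1 T0.R1=2 T1.R0=1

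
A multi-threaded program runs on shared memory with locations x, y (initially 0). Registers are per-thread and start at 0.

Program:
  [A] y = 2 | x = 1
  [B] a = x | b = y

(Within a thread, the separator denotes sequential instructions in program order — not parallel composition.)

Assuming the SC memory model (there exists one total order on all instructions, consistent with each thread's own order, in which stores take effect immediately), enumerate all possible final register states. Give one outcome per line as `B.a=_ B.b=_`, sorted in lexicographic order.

outcome vector order: (B.a,B.b)
|SC outcomes| = 3

B.a=0 B.b=0
B.a=0 B.b=2
B.a=1 B.b=2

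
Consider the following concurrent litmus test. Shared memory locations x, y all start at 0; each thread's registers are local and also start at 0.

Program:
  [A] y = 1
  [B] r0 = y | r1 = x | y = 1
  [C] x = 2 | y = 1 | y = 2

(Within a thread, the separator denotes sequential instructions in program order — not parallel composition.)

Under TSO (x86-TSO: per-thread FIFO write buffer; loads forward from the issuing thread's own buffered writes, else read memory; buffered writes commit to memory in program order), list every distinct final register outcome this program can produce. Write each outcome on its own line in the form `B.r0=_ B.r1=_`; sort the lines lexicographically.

B.r0=0 B.r1=0
B.r0=0 B.r1=2
B.r0=1 B.r1=0
B.r0=1 B.r1=2
B.r0=2 B.r1=2

outcome vector order: (B.r0,B.r1)
|TSO outcomes| = 5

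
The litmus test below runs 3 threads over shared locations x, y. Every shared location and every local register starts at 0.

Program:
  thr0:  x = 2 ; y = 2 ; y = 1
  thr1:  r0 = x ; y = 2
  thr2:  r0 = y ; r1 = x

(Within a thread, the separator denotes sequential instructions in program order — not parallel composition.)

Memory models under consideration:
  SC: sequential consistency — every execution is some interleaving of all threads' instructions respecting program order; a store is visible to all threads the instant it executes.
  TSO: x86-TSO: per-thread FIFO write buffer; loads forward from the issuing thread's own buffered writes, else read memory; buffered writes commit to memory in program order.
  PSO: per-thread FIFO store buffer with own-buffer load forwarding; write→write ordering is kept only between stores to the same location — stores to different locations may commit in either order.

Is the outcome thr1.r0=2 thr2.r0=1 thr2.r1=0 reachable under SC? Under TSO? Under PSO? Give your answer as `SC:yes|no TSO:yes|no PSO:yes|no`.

outcome vector order: (thr1.r0,thr2.r0,thr2.r1)
SC: 9 outcomes — {0/0/0; 0/0/2; 0/1/2; 0/2/0; 0/2/2; 2/0/0; 2/0/2; 2/1/2; 2/2/2}
TSO: 9 outcomes — {0/0/0; 0/0/2; 0/1/2; 0/2/0; 0/2/2; 2/0/0; 2/0/2; 2/1/2; 2/2/2}
PSO: 12 outcomes — {0/0/0; 0/0/2; 0/1/0; 0/1/2; 0/2/0; 0/2/2; 2/0/0; 2/0/2; 2/1/0; 2/1/2; 2/2/0; 2/2/2}
target 2/1/0 ∈ {PSO}

SC:no TSO:no PSO:yes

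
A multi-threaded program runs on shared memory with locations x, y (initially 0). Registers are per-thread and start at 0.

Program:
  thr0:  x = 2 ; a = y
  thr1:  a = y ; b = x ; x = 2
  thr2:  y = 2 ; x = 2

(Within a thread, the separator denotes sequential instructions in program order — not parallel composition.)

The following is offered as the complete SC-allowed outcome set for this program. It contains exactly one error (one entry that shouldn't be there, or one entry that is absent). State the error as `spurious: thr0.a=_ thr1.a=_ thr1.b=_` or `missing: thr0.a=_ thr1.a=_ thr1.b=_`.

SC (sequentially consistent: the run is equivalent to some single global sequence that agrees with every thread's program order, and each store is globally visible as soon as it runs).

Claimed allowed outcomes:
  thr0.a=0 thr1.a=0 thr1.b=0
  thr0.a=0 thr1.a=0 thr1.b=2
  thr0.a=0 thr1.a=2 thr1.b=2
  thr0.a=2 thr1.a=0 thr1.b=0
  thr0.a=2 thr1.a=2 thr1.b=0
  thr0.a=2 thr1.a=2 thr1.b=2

outcome vector order: (thr0.a,thr1.a,thr1.b)
SC: 7 outcomes — {000 002 022 200 202 220 222}
SC∖claimed = {202}

missing: thr0.a=2 thr1.a=0 thr1.b=2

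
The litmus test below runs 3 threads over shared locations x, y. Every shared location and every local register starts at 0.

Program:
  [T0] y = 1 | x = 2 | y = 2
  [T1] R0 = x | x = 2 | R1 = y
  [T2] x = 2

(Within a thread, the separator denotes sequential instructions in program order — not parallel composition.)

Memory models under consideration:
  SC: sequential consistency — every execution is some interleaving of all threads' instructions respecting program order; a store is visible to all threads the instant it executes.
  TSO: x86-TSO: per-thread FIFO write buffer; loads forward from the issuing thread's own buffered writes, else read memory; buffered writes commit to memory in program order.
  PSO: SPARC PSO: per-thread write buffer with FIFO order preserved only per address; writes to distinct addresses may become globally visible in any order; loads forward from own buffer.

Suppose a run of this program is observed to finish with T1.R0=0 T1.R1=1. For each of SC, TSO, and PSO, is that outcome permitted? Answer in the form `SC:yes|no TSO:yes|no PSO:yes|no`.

SC:yes TSO:yes PSO:yes

outcome vector order: (T1.R0,T1.R1)
[SC] allowed = {<0 0>, <0 1>, <0 2>, <2 0>, <2 1>, <2 2>}
[TSO] allowed = {<0 0>, <0 1>, <0 2>, <2 0>, <2 1>, <2 2>}
[PSO] allowed = {<0 0>, <0 1>, <0 2>, <2 0>, <2 1>, <2 2>}
target <0 1> ∈ {SC,TSO,PSO}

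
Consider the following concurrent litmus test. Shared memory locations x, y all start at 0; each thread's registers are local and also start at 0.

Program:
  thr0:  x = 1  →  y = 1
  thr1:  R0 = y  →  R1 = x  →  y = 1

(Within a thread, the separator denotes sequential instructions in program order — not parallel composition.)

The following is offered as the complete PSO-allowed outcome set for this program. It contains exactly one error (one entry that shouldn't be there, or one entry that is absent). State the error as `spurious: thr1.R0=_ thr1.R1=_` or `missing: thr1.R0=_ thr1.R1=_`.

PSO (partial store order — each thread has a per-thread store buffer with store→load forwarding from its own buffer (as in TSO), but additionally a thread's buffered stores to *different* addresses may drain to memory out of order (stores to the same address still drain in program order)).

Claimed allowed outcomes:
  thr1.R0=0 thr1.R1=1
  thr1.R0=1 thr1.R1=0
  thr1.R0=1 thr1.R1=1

outcome vector order: (thr1.R0,thr1.R1)
[PSO] allowed = {(0,0), (0,1), (1,0), (1,1)}
PSO∖claimed = {(0,0)}

missing: thr1.R0=0 thr1.R1=0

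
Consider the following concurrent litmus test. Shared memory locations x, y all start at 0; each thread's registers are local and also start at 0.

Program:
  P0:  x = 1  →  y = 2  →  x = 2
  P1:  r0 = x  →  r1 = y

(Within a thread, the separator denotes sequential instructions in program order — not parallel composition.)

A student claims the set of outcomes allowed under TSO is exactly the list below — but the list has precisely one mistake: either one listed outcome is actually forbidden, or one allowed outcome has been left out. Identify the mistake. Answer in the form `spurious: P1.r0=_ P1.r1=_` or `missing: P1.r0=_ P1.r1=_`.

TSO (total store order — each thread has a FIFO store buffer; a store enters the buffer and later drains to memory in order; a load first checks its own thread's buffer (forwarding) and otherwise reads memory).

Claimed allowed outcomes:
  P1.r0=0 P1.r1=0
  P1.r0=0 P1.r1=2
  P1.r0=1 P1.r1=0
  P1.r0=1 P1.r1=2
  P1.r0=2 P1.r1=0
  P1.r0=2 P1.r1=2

spurious: P1.r0=2 P1.r1=0

outcome vector order: (P1.r0,P1.r1)
TSO (5): 00; 02; 10; 12; 22
claimed∖TSO = {20}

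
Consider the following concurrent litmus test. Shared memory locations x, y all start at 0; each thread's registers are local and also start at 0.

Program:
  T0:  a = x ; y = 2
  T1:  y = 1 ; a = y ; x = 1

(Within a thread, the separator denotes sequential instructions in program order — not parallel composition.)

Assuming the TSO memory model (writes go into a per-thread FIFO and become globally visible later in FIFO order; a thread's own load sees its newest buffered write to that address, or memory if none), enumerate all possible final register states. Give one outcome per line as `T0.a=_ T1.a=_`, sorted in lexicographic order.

outcome vector order: (T0.a,T1.a)
|TSO outcomes| = 3

T0.a=0 T1.a=1
T0.a=0 T1.a=2
T0.a=1 T1.a=1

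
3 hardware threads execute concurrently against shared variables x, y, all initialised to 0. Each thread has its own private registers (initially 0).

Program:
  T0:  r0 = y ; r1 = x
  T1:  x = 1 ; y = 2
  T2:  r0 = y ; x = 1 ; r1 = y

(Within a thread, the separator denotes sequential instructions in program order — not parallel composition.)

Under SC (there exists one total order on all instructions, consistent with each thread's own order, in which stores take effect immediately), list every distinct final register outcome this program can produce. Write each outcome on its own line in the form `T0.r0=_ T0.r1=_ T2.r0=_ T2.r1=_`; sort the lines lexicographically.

outcome vector order: (T0.r0,T0.r1,T2.r0,T2.r1)
|SC outcomes| = 9

T0.r0=0 T0.r1=0 T2.r0=0 T2.r1=0
T0.r0=0 T0.r1=0 T2.r0=0 T2.r1=2
T0.r0=0 T0.r1=0 T2.r0=2 T2.r1=2
T0.r0=0 T0.r1=1 T2.r0=0 T2.r1=0
T0.r0=0 T0.r1=1 T2.r0=0 T2.r1=2
T0.r0=0 T0.r1=1 T2.r0=2 T2.r1=2
T0.r0=2 T0.r1=1 T2.r0=0 T2.r1=0
T0.r0=2 T0.r1=1 T2.r0=0 T2.r1=2
T0.r0=2 T0.r1=1 T2.r0=2 T2.r1=2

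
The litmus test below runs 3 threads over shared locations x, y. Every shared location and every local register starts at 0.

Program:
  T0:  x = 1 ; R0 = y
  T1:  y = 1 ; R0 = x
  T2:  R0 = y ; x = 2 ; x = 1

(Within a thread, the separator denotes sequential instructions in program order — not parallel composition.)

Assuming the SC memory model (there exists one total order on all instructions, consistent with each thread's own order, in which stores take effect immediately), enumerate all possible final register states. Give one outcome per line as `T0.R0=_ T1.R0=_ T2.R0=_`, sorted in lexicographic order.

outcome vector order: (T0.R0,T1.R0,T2.R0)
|SC outcomes| = 10

T0.R0=0 T1.R0=1 T2.R0=0
T0.R0=0 T1.R0=1 T2.R0=1
T0.R0=0 T1.R0=2 T2.R0=0
T0.R0=0 T1.R0=2 T2.R0=1
T0.R0=1 T1.R0=0 T2.R0=0
T0.R0=1 T1.R0=0 T2.R0=1
T0.R0=1 T1.R0=1 T2.R0=0
T0.R0=1 T1.R0=1 T2.R0=1
T0.R0=1 T1.R0=2 T2.R0=0
T0.R0=1 T1.R0=2 T2.R0=1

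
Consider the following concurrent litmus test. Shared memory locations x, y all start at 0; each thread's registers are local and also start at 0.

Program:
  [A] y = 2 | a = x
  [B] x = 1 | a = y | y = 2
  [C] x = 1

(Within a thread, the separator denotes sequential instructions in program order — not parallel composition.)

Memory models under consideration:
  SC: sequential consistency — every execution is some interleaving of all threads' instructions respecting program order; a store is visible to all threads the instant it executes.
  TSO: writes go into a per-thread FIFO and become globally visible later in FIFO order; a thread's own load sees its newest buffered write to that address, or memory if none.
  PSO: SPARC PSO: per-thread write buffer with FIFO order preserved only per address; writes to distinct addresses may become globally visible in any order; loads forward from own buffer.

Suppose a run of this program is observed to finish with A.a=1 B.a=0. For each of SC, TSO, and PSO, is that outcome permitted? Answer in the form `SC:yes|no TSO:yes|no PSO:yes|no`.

outcome vector order: (A.a,B.a)
SC (3): 02 10 12
TSO (4): 00 02 10 12
PSO (4): 00 02 10 12
target 10 ∈ {SC,TSO,PSO}

SC:yes TSO:yes PSO:yes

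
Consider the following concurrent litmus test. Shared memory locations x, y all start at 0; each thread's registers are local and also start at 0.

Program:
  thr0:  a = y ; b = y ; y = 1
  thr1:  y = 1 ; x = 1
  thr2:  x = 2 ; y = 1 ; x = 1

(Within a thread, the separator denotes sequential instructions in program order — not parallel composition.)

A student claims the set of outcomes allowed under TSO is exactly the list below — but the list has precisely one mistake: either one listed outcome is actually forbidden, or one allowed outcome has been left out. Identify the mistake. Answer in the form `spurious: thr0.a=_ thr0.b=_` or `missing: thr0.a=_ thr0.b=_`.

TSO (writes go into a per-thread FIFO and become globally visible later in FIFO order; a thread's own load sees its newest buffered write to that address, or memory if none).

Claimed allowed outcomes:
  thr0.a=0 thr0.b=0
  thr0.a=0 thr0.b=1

missing: thr0.a=1 thr0.b=1

outcome vector order: (thr0.a,thr0.b)
[TSO] allowed = {<0 0> <0 1> <1 1>}
TSO∖claimed = {<1 1>}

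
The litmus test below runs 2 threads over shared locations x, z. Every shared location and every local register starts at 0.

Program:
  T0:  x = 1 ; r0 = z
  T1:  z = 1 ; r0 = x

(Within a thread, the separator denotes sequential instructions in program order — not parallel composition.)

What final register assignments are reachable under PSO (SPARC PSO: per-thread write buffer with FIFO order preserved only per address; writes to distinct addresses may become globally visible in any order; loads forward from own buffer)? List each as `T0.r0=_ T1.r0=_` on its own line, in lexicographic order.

outcome vector order: (T0.r0,T1.r0)
|PSO outcomes| = 4

T0.r0=0 T1.r0=0
T0.r0=0 T1.r0=1
T0.r0=1 T1.r0=0
T0.r0=1 T1.r0=1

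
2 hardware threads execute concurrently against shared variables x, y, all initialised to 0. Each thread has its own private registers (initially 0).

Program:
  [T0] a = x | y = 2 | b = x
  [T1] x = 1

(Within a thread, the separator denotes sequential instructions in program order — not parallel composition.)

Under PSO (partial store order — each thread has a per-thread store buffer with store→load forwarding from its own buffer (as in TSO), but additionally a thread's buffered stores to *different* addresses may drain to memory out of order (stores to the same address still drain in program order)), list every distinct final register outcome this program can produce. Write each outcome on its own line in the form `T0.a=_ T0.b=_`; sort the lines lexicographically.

T0.a=0 T0.b=0
T0.a=0 T0.b=1
T0.a=1 T0.b=1

outcome vector order: (T0.a,T0.b)
|PSO outcomes| = 3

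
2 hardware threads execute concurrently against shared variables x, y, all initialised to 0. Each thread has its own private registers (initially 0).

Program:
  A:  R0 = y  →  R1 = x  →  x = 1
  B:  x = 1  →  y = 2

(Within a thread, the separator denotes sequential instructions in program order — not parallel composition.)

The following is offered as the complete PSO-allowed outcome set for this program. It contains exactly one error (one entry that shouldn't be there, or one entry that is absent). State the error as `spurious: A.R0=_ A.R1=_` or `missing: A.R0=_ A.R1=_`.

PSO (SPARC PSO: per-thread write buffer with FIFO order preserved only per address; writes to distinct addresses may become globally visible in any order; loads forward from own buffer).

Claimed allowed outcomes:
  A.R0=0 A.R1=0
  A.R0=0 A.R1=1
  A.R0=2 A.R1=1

missing: A.R0=2 A.R1=0

outcome vector order: (A.R0,A.R1)
[PSO] allowed = {(0,0) (0,1) (2,0) (2,1)}
PSO∖claimed = {(2,0)}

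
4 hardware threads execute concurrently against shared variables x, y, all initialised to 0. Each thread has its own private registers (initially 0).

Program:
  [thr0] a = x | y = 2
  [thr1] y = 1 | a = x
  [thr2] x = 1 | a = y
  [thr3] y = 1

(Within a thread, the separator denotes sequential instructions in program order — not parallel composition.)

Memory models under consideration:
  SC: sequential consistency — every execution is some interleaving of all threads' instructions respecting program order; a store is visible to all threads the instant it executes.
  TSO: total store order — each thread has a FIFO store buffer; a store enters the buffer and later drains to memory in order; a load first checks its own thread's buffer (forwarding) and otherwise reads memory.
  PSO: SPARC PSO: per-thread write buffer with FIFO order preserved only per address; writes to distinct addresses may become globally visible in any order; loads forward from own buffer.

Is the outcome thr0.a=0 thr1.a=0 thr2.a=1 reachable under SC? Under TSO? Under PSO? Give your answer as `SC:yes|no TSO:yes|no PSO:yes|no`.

outcome vector order: (thr0.a,thr1.a,thr2.a)
SC (10): 0/0/1, 0/0/2, 0/1/0, 0/1/1, 0/1/2, 1/0/1, 1/0/2, 1/1/0, 1/1/1, 1/1/2
TSO (12): 0/0/0, 0/0/1, 0/0/2, 0/1/0, 0/1/1, 0/1/2, 1/0/0, 1/0/1, 1/0/2, 1/1/0, 1/1/1, 1/1/2
PSO (12): 0/0/0, 0/0/1, 0/0/2, 0/1/0, 0/1/1, 0/1/2, 1/0/0, 1/0/1, 1/0/2, 1/1/0, 1/1/1, 1/1/2
target 0/0/1 ∈ {SC,TSO,PSO}

SC:yes TSO:yes PSO:yes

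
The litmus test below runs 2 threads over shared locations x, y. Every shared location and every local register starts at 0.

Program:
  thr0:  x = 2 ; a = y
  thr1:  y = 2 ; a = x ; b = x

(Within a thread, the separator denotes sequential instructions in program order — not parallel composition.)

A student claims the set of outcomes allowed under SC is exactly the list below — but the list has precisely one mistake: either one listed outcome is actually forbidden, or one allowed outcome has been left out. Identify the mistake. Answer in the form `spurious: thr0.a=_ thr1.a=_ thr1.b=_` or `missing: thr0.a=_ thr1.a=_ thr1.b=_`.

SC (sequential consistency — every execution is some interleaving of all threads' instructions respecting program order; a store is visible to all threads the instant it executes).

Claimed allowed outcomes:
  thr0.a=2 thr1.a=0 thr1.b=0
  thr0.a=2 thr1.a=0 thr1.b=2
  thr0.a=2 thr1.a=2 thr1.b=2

missing: thr0.a=0 thr1.a=2 thr1.b=2

outcome vector order: (thr0.a,thr1.a,thr1.b)
[SC] allowed = {(0,2,2) (2,0,0) (2,0,2) (2,2,2)}
SC∖claimed = {(0,2,2)}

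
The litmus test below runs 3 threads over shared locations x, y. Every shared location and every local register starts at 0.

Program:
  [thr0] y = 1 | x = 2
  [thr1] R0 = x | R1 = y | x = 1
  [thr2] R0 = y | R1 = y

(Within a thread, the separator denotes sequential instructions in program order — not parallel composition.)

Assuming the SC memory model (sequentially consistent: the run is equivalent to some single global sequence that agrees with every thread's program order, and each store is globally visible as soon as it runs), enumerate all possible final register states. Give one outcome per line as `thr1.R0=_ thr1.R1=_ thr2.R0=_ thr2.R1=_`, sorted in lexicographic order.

thr1.R0=0 thr1.R1=0 thr2.R0=0 thr2.R1=0
thr1.R0=0 thr1.R1=0 thr2.R0=0 thr2.R1=1
thr1.R0=0 thr1.R1=0 thr2.R0=1 thr2.R1=1
thr1.R0=0 thr1.R1=1 thr2.R0=0 thr2.R1=0
thr1.R0=0 thr1.R1=1 thr2.R0=0 thr2.R1=1
thr1.R0=0 thr1.R1=1 thr2.R0=1 thr2.R1=1
thr1.R0=2 thr1.R1=1 thr2.R0=0 thr2.R1=0
thr1.R0=2 thr1.R1=1 thr2.R0=0 thr2.R1=1
thr1.R0=2 thr1.R1=1 thr2.R0=1 thr2.R1=1

outcome vector order: (thr1.R0,thr1.R1,thr2.R0,thr2.R1)
|SC outcomes| = 9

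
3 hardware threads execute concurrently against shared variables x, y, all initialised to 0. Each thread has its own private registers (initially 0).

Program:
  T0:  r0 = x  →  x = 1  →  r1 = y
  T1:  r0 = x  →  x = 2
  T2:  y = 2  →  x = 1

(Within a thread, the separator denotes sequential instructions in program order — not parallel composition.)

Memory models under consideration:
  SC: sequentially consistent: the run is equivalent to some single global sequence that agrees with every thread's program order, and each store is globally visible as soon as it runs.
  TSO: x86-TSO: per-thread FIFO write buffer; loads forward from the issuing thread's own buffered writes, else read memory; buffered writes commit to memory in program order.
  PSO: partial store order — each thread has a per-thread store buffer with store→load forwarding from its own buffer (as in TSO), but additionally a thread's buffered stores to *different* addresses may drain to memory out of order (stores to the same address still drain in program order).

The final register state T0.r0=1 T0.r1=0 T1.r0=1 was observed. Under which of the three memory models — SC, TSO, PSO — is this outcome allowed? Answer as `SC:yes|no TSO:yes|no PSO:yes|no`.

SC:no TSO:no PSO:yes

outcome vector order: (T0.r0,T0.r1,T1.r0)
[SC] allowed = {000; 001; 020; 021; 120; 121; 200; 220; 221}
[TSO] allowed = {000; 001; 020; 021; 120; 121; 200; 220; 221}
[PSO] allowed = {000; 001; 020; 021; 100; 101; 120; 121; 200; 201; 220; 221}
target 101 ∈ {PSO}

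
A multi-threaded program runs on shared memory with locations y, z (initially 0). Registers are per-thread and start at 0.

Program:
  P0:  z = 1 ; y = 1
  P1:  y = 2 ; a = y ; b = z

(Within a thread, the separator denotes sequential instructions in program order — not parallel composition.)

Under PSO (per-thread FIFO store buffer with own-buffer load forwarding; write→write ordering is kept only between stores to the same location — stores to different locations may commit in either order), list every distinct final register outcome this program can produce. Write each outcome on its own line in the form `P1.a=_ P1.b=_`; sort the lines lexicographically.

P1.a=1 P1.b=0
P1.a=1 P1.b=1
P1.a=2 P1.b=0
P1.a=2 P1.b=1

outcome vector order: (P1.a,P1.b)
|PSO outcomes| = 4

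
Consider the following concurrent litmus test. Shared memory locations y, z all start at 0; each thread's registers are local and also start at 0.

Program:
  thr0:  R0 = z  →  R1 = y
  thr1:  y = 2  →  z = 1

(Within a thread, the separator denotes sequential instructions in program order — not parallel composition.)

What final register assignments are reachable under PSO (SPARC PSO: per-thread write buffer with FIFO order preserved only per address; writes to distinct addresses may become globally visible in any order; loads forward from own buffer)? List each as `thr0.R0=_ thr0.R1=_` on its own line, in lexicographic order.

outcome vector order: (thr0.R0,thr0.R1)
|PSO outcomes| = 4

thr0.R0=0 thr0.R1=0
thr0.R0=0 thr0.R1=2
thr0.R0=1 thr0.R1=0
thr0.R0=1 thr0.R1=2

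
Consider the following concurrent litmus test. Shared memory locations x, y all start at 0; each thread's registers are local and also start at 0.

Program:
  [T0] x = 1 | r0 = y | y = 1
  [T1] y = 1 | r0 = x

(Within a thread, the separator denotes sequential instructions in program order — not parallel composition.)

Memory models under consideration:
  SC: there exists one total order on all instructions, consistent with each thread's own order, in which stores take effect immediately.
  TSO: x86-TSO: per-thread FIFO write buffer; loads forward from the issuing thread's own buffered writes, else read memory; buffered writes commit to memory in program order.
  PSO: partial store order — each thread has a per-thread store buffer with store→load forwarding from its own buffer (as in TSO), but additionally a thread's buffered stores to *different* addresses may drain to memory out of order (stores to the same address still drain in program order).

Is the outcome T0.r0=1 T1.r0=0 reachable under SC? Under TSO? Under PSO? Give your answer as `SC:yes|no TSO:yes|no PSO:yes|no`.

outcome vector order: (T0.r0,T1.r0)
SC: 3 outcomes — {0/1 1/0 1/1}
TSO: 4 outcomes — {0/0 0/1 1/0 1/1}
PSO: 4 outcomes — {0/0 0/1 1/0 1/1}
target 1/0 ∈ {SC,TSO,PSO}

SC:yes TSO:yes PSO:yes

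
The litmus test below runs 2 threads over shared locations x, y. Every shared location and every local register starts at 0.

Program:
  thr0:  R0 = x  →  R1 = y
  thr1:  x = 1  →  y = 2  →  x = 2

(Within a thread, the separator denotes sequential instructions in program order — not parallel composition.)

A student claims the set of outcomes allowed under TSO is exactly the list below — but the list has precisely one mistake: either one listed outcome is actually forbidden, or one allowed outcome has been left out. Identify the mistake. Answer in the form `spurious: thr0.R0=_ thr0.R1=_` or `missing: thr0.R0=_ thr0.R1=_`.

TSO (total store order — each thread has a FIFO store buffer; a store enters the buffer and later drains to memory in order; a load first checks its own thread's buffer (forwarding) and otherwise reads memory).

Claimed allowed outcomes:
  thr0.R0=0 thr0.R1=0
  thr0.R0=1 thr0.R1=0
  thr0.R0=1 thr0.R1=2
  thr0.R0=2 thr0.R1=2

missing: thr0.R0=0 thr0.R1=2

outcome vector order: (thr0.R0,thr0.R1)
[TSO] allowed = {<0 0>; <0 2>; <1 0>; <1 2>; <2 2>}
TSO∖claimed = {<0 2>}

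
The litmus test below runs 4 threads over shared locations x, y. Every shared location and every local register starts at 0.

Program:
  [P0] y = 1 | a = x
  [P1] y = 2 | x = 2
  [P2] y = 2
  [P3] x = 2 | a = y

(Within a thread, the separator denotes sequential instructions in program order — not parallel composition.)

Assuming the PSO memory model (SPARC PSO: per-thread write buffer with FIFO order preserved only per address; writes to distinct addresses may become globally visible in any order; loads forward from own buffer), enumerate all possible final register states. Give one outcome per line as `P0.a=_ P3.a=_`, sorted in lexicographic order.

P0.a=0 P3.a=0
P0.a=0 P3.a=1
P0.a=0 P3.a=2
P0.a=2 P3.a=0
P0.a=2 P3.a=1
P0.a=2 P3.a=2

outcome vector order: (P0.a,P3.a)
|PSO outcomes| = 6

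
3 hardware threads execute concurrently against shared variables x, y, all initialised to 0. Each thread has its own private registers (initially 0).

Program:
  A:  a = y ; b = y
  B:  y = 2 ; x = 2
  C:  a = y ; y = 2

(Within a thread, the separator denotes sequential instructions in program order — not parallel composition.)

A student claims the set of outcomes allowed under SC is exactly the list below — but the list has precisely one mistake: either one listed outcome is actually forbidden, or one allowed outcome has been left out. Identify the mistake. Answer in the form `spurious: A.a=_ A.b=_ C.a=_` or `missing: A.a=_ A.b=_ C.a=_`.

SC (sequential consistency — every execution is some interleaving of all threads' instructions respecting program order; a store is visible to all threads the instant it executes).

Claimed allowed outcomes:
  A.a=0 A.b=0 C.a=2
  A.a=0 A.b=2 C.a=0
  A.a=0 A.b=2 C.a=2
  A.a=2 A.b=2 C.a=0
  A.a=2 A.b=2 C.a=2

missing: A.a=0 A.b=0 C.a=0

outcome vector order: (A.a,A.b,C.a)
under SC → (0,0,0) (0,0,2) (0,2,0) (0,2,2) (2,2,0) (2,2,2)
SC∖claimed = {(0,0,0)}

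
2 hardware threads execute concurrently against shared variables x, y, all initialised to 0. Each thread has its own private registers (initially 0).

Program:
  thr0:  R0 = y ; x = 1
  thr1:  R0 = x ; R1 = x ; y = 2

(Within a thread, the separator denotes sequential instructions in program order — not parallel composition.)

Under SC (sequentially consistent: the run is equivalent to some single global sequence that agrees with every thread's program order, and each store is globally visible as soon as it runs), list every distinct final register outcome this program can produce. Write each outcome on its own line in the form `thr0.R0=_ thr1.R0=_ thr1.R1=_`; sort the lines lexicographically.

thr0.R0=0 thr1.R0=0 thr1.R1=0
thr0.R0=0 thr1.R0=0 thr1.R1=1
thr0.R0=0 thr1.R0=1 thr1.R1=1
thr0.R0=2 thr1.R0=0 thr1.R1=0

outcome vector order: (thr0.R0,thr1.R0,thr1.R1)
|SC outcomes| = 4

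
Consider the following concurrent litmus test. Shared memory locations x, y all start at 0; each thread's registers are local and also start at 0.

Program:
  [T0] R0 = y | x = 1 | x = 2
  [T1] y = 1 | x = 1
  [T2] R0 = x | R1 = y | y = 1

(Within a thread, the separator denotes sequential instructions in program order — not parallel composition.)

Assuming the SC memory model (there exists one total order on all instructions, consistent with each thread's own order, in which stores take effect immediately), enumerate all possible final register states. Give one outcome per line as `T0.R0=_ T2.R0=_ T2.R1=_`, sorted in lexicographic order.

T0.R0=0 T2.R0=0 T2.R1=0
T0.R0=0 T2.R0=0 T2.R1=1
T0.R0=0 T2.R0=1 T2.R1=0
T0.R0=0 T2.R0=1 T2.R1=1
T0.R0=0 T2.R0=2 T2.R1=0
T0.R0=0 T2.R0=2 T2.R1=1
T0.R0=1 T2.R0=0 T2.R1=0
T0.R0=1 T2.R0=0 T2.R1=1
T0.R0=1 T2.R0=1 T2.R1=1
T0.R0=1 T2.R0=2 T2.R1=1

outcome vector order: (T0.R0,T2.R0,T2.R1)
|SC outcomes| = 10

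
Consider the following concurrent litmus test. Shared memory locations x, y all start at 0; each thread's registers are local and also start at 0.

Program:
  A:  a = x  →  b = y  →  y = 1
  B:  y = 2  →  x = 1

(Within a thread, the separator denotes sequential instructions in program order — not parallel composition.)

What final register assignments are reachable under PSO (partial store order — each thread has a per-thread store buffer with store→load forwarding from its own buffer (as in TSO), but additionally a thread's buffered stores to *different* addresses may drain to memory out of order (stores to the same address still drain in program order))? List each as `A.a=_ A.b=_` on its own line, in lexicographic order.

A.a=0 A.b=0
A.a=0 A.b=2
A.a=1 A.b=0
A.a=1 A.b=2

outcome vector order: (A.a,A.b)
|PSO outcomes| = 4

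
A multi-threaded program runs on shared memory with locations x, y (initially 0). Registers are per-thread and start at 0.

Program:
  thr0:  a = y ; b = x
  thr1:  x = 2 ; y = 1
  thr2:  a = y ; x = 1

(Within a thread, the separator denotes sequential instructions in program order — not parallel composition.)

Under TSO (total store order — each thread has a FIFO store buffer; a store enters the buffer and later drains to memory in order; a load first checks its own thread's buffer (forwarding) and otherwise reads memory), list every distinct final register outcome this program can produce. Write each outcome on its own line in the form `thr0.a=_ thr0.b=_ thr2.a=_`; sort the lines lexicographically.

outcome vector order: (thr0.a,thr0.b,thr2.a)
|TSO outcomes| = 10

thr0.a=0 thr0.b=0 thr2.a=0
thr0.a=0 thr0.b=0 thr2.a=1
thr0.a=0 thr0.b=1 thr2.a=0
thr0.a=0 thr0.b=1 thr2.a=1
thr0.a=0 thr0.b=2 thr2.a=0
thr0.a=0 thr0.b=2 thr2.a=1
thr0.a=1 thr0.b=1 thr2.a=0
thr0.a=1 thr0.b=1 thr2.a=1
thr0.a=1 thr0.b=2 thr2.a=0
thr0.a=1 thr0.b=2 thr2.a=1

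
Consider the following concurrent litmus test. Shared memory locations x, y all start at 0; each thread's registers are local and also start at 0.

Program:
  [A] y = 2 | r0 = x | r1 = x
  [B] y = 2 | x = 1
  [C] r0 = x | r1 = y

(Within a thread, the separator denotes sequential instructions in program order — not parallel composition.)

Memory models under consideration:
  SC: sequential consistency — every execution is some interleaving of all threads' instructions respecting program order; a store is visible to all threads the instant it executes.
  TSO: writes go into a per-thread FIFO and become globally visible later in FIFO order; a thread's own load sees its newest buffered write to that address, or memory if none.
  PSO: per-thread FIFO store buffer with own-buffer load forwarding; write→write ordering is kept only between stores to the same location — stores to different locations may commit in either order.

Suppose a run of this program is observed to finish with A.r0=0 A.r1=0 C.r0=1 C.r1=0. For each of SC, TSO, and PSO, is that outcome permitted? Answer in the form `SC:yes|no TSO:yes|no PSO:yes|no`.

outcome vector order: (A.r0,A.r1,C.r0,C.r1)
SC (9): 0/0/0/0; 0/0/0/2; 0/0/1/2; 0/1/0/0; 0/1/0/2; 0/1/1/2; 1/1/0/0; 1/1/0/2; 1/1/1/2
TSO (9): 0/0/0/0; 0/0/0/2; 0/0/1/2; 0/1/0/0; 0/1/0/2; 0/1/1/2; 1/1/0/0; 1/1/0/2; 1/1/1/2
PSO (12): 0/0/0/0; 0/0/0/2; 0/0/1/0; 0/0/1/2; 0/1/0/0; 0/1/0/2; 0/1/1/0; 0/1/1/2; 1/1/0/0; 1/1/0/2; 1/1/1/0; 1/1/1/2
target 0/0/1/0 ∈ {PSO}

SC:no TSO:no PSO:yes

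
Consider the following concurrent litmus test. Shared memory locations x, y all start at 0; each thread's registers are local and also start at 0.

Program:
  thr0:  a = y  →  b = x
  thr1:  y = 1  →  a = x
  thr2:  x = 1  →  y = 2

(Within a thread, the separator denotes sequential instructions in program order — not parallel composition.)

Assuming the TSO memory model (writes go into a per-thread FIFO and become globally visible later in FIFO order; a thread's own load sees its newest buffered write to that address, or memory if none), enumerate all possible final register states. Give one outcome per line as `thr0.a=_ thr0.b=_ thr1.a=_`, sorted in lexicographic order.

thr0.a=0 thr0.b=0 thr1.a=0
thr0.a=0 thr0.b=0 thr1.a=1
thr0.a=0 thr0.b=1 thr1.a=0
thr0.a=0 thr0.b=1 thr1.a=1
thr0.a=1 thr0.b=0 thr1.a=0
thr0.a=1 thr0.b=0 thr1.a=1
thr0.a=1 thr0.b=1 thr1.a=0
thr0.a=1 thr0.b=1 thr1.a=1
thr0.a=2 thr0.b=1 thr1.a=0
thr0.a=2 thr0.b=1 thr1.a=1

outcome vector order: (thr0.a,thr0.b,thr1.a)
|TSO outcomes| = 10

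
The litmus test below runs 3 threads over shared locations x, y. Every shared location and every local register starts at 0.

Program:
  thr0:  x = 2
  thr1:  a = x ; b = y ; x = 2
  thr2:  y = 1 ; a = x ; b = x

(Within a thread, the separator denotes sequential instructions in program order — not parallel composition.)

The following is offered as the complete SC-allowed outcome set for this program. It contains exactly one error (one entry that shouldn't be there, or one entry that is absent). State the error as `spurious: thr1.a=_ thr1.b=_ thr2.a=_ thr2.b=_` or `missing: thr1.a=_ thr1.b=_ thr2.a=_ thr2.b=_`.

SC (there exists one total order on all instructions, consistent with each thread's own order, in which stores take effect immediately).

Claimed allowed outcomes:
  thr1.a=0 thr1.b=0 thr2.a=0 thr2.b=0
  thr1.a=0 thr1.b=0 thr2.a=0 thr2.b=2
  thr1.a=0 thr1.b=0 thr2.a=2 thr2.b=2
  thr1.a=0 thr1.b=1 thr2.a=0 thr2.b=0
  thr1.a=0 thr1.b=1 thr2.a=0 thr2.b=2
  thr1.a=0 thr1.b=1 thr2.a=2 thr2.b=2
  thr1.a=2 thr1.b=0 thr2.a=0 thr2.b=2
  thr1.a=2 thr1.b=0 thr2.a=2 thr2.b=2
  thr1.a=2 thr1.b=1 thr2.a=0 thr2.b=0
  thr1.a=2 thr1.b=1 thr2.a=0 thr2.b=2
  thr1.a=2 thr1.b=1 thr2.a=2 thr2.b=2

spurious: thr1.a=2 thr1.b=0 thr2.a=0 thr2.b=2

outcome vector order: (thr1.a,thr1.b,thr2.a,thr2.b)
SC (10): 0/0/0/0 0/0/0/2 0/0/2/2 0/1/0/0 0/1/0/2 0/1/2/2 2/0/2/2 2/1/0/0 2/1/0/2 2/1/2/2
claimed∖SC = {2/0/0/2}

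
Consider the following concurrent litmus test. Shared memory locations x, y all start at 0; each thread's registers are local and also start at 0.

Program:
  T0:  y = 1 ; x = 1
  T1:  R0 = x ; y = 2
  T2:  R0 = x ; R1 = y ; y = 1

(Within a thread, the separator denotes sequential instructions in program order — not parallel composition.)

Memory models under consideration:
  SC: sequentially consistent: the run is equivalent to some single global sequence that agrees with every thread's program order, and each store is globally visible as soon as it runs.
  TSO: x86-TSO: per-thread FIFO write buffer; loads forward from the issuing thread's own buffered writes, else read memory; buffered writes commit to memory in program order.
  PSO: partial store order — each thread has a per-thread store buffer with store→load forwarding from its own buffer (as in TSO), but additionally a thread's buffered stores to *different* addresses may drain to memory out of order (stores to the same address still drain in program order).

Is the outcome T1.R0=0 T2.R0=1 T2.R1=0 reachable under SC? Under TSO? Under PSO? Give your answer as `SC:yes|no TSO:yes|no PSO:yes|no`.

SC:no TSO:no PSO:yes

outcome vector order: (T1.R0,T2.R0,T2.R1)
SC (10): (0,0,0) (0,0,1) (0,0,2) (0,1,1) (0,1,2) (1,0,0) (1,0,1) (1,0,2) (1,1,1) (1,1,2)
TSO (10): (0,0,0) (0,0,1) (0,0,2) (0,1,1) (0,1,2) (1,0,0) (1,0,1) (1,0,2) (1,1,1) (1,1,2)
PSO (12): (0,0,0) (0,0,1) (0,0,2) (0,1,0) (0,1,1) (0,1,2) (1,0,0) (1,0,1) (1,0,2) (1,1,0) (1,1,1) (1,1,2)
target (0,1,0) ∈ {PSO}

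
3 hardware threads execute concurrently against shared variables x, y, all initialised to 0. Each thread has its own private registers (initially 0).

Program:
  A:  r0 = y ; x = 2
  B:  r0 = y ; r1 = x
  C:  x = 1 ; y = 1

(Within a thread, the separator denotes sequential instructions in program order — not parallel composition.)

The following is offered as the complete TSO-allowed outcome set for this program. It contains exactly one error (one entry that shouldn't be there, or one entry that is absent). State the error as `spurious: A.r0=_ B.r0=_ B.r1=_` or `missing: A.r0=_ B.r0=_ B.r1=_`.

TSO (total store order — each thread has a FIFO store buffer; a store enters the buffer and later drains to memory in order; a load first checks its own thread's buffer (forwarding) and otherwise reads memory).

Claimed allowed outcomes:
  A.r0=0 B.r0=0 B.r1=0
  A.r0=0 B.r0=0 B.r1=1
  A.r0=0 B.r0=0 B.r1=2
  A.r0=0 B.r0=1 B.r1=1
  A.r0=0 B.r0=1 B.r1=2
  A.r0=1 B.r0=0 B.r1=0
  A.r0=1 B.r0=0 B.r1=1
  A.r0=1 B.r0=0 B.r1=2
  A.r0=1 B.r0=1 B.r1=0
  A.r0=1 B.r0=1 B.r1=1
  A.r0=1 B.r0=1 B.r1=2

spurious: A.r0=1 B.r0=1 B.r1=0

outcome vector order: (A.r0,B.r0,B.r1)
[TSO] allowed = {000 001 002 011 012 100 101 102 111 112}
claimed∖TSO = {110}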